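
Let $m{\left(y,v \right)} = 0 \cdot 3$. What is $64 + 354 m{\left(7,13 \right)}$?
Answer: $64$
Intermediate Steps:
$m{\left(y,v \right)} = 0$
$64 + 354 m{\left(7,13 \right)} = 64 + 354 \cdot 0 = 64 + 0 = 64$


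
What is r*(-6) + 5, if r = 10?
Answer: -55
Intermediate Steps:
r*(-6) + 5 = 10*(-6) + 5 = -60 + 5 = -55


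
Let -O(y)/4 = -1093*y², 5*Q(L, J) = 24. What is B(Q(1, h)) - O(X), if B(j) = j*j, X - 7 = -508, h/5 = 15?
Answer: -27434408724/25 ≈ -1.0974e+9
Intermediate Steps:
h = 75 (h = 5*15 = 75)
X = -501 (X = 7 - 508 = -501)
Q(L, J) = 24/5 (Q(L, J) = (⅕)*24 = 24/5)
O(y) = 4372*y² (O(y) = -(-4372)*y² = 4372*y²)
B(j) = j²
B(Q(1, h)) - O(X) = (24/5)² - 4372*(-501)² = 576/25 - 4372*251001 = 576/25 - 1*1097376372 = 576/25 - 1097376372 = -27434408724/25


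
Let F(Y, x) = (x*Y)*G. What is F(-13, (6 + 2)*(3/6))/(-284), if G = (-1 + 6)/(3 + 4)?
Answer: 65/497 ≈ 0.13078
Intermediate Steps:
G = 5/7 ≈ 0.71429
F(Y, x) = 5*Y*x/7 (F(Y, x) = (x*Y)*(5/7) = (Y*x)*(5/7) = 5*Y*x/7)
F(-13, (6 + 2)*(3/6))/(-284) = ((5/7)*(-13)*((6 + 2)*(3/6)))/(-284) = ((5/7)*(-13)*(8*(3*(1/6))))*(-1/284) = ((5/7)*(-13)*(8*(1/2)))*(-1/284) = ((5/7)*(-13)*4)*(-1/284) = -260/7*(-1/284) = 65/497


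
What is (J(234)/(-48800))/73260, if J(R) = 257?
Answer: -257/3575088000 ≈ -7.1886e-8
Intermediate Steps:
(J(234)/(-48800))/73260 = (257/(-48800))/73260 = (257*(-1/48800))*(1/73260) = -257/48800*1/73260 = -257/3575088000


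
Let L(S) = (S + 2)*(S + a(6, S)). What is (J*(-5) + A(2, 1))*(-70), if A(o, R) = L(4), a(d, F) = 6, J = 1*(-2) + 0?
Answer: -4900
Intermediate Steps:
J = -2 (J = -2 + 0 = -2)
L(S) = (2 + S)*(6 + S) (L(S) = (S + 2)*(S + 6) = (2 + S)*(6 + S))
A(o, R) = 60 (A(o, R) = 12 + 4² + 8*4 = 12 + 16 + 32 = 60)
(J*(-5) + A(2, 1))*(-70) = (-2*(-5) + 60)*(-70) = (10 + 60)*(-70) = 70*(-70) = -4900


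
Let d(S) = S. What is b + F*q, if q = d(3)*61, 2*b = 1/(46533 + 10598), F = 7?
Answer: 146369623/114262 ≈ 1281.0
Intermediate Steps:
b = 1/114262 (b = 1/(2*(46533 + 10598)) = (½)/57131 = (½)*(1/57131) = 1/114262 ≈ 8.7518e-6)
q = 183 (q = 3*61 = 183)
b + F*q = 1/114262 + 7*183 = 1/114262 + 1281 = 146369623/114262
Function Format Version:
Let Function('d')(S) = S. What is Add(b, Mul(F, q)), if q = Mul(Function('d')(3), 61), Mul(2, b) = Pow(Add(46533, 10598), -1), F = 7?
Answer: Rational(146369623, 114262) ≈ 1281.0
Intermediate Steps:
b = Rational(1, 114262) (b = Mul(Rational(1, 2), Pow(Add(46533, 10598), -1)) = Mul(Rational(1, 2), Pow(57131, -1)) = Mul(Rational(1, 2), Rational(1, 57131)) = Rational(1, 114262) ≈ 8.7518e-6)
q = 183 (q = Mul(3, 61) = 183)
Add(b, Mul(F, q)) = Add(Rational(1, 114262), Mul(7, 183)) = Add(Rational(1, 114262), 1281) = Rational(146369623, 114262)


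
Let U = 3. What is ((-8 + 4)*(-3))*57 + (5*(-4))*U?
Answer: 624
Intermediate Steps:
((-8 + 4)*(-3))*57 + (5*(-4))*U = ((-8 + 4)*(-3))*57 + (5*(-4))*3 = -4*(-3)*57 - 20*3 = 12*57 - 60 = 684 - 60 = 624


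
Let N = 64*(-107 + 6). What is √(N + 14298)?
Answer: √7834 ≈ 88.510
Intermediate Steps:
N = -6464 (N = 64*(-101) = -6464)
√(N + 14298) = √(-6464 + 14298) = √7834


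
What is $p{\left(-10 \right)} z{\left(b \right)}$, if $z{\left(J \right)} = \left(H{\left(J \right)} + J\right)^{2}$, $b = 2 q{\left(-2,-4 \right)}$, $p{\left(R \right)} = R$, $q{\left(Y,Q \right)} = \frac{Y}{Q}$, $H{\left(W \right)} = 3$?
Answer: $-160$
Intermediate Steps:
$b = 1$ ($b = 2 \left(- \frac{2}{-4}\right) = 2 \left(\left(-2\right) \left(- \frac{1}{4}\right)\right) = 2 \cdot \frac{1}{2} = 1$)
$z{\left(J \right)} = \left(3 + J\right)^{2}$
$p{\left(-10 \right)} z{\left(b \right)} = - 10 \left(3 + 1\right)^{2} = - 10 \cdot 4^{2} = \left(-10\right) 16 = -160$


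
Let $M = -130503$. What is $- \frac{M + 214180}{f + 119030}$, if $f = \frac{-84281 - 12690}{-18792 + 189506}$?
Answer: $- \frac{1298621398}{1847271859} \approx -0.70299$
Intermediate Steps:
$f = - \frac{96971}{170714} \approx -0.56803$
$- \frac{M + 214180}{f + 119030} = - \frac{-130503 + 214180}{- \frac{96971}{170714} + 119030} = - \frac{83677}{\frac{20319990449}{170714}} = - \frac{83677 \cdot 170714}{20319990449} = \left(-1\right) \frac{1298621398}{1847271859} = - \frac{1298621398}{1847271859}$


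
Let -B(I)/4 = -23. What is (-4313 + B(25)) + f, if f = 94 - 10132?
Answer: -14259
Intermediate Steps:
B(I) = 92 (B(I) = -4*(-23) = 92)
f = -10038
(-4313 + B(25)) + f = (-4313 + 92) - 10038 = -4221 - 10038 = -14259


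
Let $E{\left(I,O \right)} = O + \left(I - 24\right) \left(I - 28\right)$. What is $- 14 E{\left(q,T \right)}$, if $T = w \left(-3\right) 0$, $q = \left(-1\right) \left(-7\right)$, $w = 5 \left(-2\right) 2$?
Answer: $-4998$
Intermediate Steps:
$w = -20$ ($w = \left(-10\right) 2 = -20$)
$q = 7$
$T = 0$ ($T = \left(-20\right) \left(-3\right) 0 = 60 \cdot 0 = 0$)
$E{\left(I,O \right)} = O + \left(-28 + I\right) \left(-24 + I\right)$ ($E{\left(I,O \right)} = O + \left(-24 + I\right) \left(-28 + I\right) = O + \left(-28 + I\right) \left(-24 + I\right)$)
$- 14 E{\left(q,T \right)} = - 14 \left(672 + 0 + 7^{2} - 364\right) = - 14 \left(672 + 0 + 49 - 364\right) = \left(-14\right) 357 = -4998$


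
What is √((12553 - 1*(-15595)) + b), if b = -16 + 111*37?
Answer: √32239 ≈ 179.55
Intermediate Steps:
b = 4091 (b = -16 + 4107 = 4091)
√((12553 - 1*(-15595)) + b) = √((12553 - 1*(-15595)) + 4091) = √((12553 + 15595) + 4091) = √(28148 + 4091) = √32239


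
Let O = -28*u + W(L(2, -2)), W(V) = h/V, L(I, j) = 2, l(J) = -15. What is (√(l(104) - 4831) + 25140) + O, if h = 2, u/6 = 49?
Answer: 16909 + I*√4846 ≈ 16909.0 + 69.613*I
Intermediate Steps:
u = 294 (u = 6*49 = 294)
W(V) = 2/V
O = -8231 (O = -28*294 + 2/2 = -8232 + 2*(½) = -8232 + 1 = -8231)
(√(l(104) - 4831) + 25140) + O = (√(-15 - 4831) + 25140) - 8231 = (√(-4846) + 25140) - 8231 = (I*√4846 + 25140) - 8231 = (25140 + I*√4846) - 8231 = 16909 + I*√4846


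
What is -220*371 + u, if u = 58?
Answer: -81562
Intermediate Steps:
-220*371 + u = -220*371 + 58 = -81620 + 58 = -81562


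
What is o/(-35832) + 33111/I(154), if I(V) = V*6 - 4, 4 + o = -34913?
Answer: 6346651/171695 ≈ 36.965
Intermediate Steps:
o = -34917 (o = -4 - 34913 = -34917)
I(V) = -4 + 6*V (I(V) = 6*V - 4 = -4 + 6*V)
o/(-35832) + 33111/I(154) = -34917/(-35832) + 33111/(-4 + 6*154) = -34917*(-1/35832) + 33111/(-4 + 924) = 11639/11944 + 33111/920 = 6346651/171695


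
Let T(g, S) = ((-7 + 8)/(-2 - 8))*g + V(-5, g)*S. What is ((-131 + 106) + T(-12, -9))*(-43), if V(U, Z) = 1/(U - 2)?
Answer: 33884/35 ≈ 968.11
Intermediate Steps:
V(U, Z) = 1/(-2 + U)
T(g, S) = -S/7 - g/10 (T(g, S) = ((-7 + 8)/(-2 - 8))*g + S/(-2 - 5) = (1/(-10))*g + S/(-7) = (1*(-⅒))*g - S/7 = -g/10 - S/7 = -S/7 - g/10)
((-131 + 106) + T(-12, -9))*(-43) = ((-131 + 106) + (-⅐*(-9) - ⅒*(-12)))*(-43) = (-25 + (9/7 + 6/5))*(-43) = (-25 + 87/35)*(-43) = -788/35*(-43) = 33884/35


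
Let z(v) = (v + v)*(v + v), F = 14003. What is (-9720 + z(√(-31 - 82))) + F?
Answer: 3831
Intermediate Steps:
z(v) = 4*v² (z(v) = (2*v)*(2*v) = 4*v²)
(-9720 + z(√(-31 - 82))) + F = (-9720 + 4*(√(-31 - 82))²) + 14003 = (-9720 + 4*(√(-113))²) + 14003 = (-9720 + 4*(I*√113)²) + 14003 = (-9720 + 4*(-113)) + 14003 = (-9720 - 452) + 14003 = -10172 + 14003 = 3831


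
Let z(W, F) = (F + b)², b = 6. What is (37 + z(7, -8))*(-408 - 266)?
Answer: -27634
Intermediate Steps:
z(W, F) = (6 + F)² (z(W, F) = (F + 6)² = (6 + F)²)
(37 + z(7, -8))*(-408 - 266) = (37 + (6 - 8)²)*(-408 - 266) = (37 + (-2)²)*(-674) = (37 + 4)*(-674) = 41*(-674) = -27634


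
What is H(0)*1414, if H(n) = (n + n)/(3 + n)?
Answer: 0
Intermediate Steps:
H(n) = 2*n/(3 + n) (H(n) = (2*n)/(3 + n) = 2*n/(3 + n))
H(0)*1414 = (2*0/(3 + 0))*1414 = (2*0/3)*1414 = (2*0*(⅓))*1414 = 0*1414 = 0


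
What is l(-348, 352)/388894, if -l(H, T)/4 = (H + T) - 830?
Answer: 1652/194447 ≈ 0.0084959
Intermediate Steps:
l(H, T) = 3320 - 4*H - 4*T (l(H, T) = -4*((H + T) - 830) = -4*(-830 + H + T) = 3320 - 4*H - 4*T)
l(-348, 352)/388894 = (3320 - 4*(-348) - 4*352)/388894 = (3320 + 1392 - 1408)*(1/388894) = 3304*(1/388894) = 1652/194447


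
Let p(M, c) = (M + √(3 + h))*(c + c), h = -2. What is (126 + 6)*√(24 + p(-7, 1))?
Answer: 264*√3 ≈ 457.26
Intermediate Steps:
p(M, c) = 2*c*(1 + M) (p(M, c) = (M + √(3 - 2))*(c + c) = (M + √1)*(2*c) = (M + 1)*(2*c) = (1 + M)*(2*c) = 2*c*(1 + M))
(126 + 6)*√(24 + p(-7, 1)) = (126 + 6)*√(24 + 2*1*(1 - 7)) = 132*√(24 + 2*1*(-6)) = 132*√(24 - 12) = 132*√12 = 132*(2*√3) = 264*√3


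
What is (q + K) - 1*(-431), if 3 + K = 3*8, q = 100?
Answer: 552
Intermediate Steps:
K = 21 (K = -3 + 3*8 = -3 + 24 = 21)
(q + K) - 1*(-431) = (100 + 21) - 1*(-431) = 121 + 431 = 552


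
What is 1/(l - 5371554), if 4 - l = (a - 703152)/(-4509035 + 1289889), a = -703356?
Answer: -1609573/8645902551404 ≈ -1.8617e-7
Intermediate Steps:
l = 5735038/1609573 (l = 4 - (-703356 - 703152)/(-4509035 + 1289889) = 4 - (-1406508)/(-3219146) = 4 - (-1406508)*(-1)/3219146 = 4 - 1*703254/1609573 = 4 - 703254/1609573 = 5735038/1609573 ≈ 3.5631)
1/(l - 5371554) = 1/(5735038/1609573 - 5371554) = 1/(-8645902551404/1609573) = -1609573/8645902551404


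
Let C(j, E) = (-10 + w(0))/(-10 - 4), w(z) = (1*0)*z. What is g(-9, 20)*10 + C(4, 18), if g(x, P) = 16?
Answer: 1125/7 ≈ 160.71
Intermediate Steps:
w(z) = 0 (w(z) = 0*z = 0)
C(j, E) = 5/7 (C(j, E) = (-10 + 0)/(-10 - 4) = -10/(-14) = -10*(-1/14) = 5/7)
g(-9, 20)*10 + C(4, 18) = 16*10 + 5/7 = 160 + 5/7 = 1125/7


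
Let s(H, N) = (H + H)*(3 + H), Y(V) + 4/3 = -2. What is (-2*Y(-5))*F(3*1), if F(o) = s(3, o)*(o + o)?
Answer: 1440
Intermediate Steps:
Y(V) = -10/3 (Y(V) = -4/3 - 2 = -10/3)
s(H, N) = 2*H*(3 + H) (s(H, N) = (2*H)*(3 + H) = 2*H*(3 + H))
F(o) = 72*o (F(o) = (2*3*(3 + 3))*(o + o) = (2*3*6)*(2*o) = 36*(2*o) = 72*o)
(-2*Y(-5))*F(3*1) = (-2*(-10/3))*(72*(3*1)) = 20*(72*3)/3 = (20/3)*216 = 1440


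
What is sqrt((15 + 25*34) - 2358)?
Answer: I*sqrt(1493) ≈ 38.639*I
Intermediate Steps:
sqrt((15 + 25*34) - 2358) = sqrt((15 + 850) - 2358) = sqrt(865 - 2358) = sqrt(-1493) = I*sqrt(1493)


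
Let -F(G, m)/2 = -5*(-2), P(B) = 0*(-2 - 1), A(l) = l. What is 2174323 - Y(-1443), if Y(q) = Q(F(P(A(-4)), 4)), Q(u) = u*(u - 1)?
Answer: 2173903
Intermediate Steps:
P(B) = 0 (P(B) = 0*(-3) = 0)
F(G, m) = -20 (F(G, m) = -(-10)*(-2) = -2*10 = -20)
Q(u) = u*(-1 + u)
Y(q) = 420 (Y(q) = -20*(-1 - 20) = -20*(-21) = 420)
2174323 - Y(-1443) = 2174323 - 1*420 = 2174323 - 420 = 2173903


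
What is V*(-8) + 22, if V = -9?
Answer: 94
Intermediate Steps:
V*(-8) + 22 = -9*(-8) + 22 = 72 + 22 = 94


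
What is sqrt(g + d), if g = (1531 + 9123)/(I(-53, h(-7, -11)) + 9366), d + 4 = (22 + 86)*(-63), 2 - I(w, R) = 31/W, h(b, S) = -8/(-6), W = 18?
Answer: 2*I*sqrt(48368883748399)/168593 ≈ 82.504*I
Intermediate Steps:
h(b, S) = 4/3 (h(b, S) = -8*(-1/6) = 4/3)
I(w, R) = 5/18 (I(w, R) = 2 - 31/18 = 5/18)
d = -6808 (d = -4 + (22 + 86)*(-63) = -4 + 108*(-63) = -4 - 6804 = -6808)
g = 191772/168593 (g = (1531 + 9123)/(5/18 + 9366) = 10654/(168593/18) = 10654*(18/168593) = 191772/168593 ≈ 1.1375)
sqrt(g + d) = sqrt(191772/168593 - 6808) = sqrt(-1147589372/168593) = 2*I*sqrt(48368883748399)/168593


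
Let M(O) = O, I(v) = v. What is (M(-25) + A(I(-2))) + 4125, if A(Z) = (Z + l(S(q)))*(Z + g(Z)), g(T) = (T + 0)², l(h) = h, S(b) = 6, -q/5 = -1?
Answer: 4108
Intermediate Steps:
q = 5 (q = -5*(-1) = 5)
g(T) = T²
A(Z) = (6 + Z)*(Z + Z²) (A(Z) = (Z + 6)*(Z + Z²) = (6 + Z)*(Z + Z²))
(M(-25) + A(I(-2))) + 4125 = (-25 - 2*(6 + (-2)² + 7*(-2))) + 4125 = (-25 - 2*(6 + 4 - 14)) + 4125 = (-25 - 2*(-4)) + 4125 = (-25 + 8) + 4125 = -17 + 4125 = 4108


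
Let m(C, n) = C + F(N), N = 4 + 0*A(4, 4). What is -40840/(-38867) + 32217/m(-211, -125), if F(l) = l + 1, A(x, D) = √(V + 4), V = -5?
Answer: -1243765099/8006602 ≈ -155.34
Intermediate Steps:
A(x, D) = I (A(x, D) = √(-5 + 4) = √(-1) = I)
N = 4 (N = 4 + 0*I = 4 + 0 = 4)
F(l) = 1 + l
m(C, n) = 5 + C (m(C, n) = C + (1 + 4) = C + 5 = 5 + C)
-40840/(-38867) + 32217/m(-211, -125) = -40840/(-38867) + 32217/(5 - 211) = -40840*(-1/38867) + 32217/(-206) = 40840/38867 + 32217*(-1/206) = 40840/38867 - 32217/206 = -1243765099/8006602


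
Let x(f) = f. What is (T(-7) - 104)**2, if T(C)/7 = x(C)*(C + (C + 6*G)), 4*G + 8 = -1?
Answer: 6185169/4 ≈ 1.5463e+6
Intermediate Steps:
G = -9/4 (G = -2 + (1/4)*(-1) = -2 - 1/4 = -9/4 ≈ -2.2500)
T(C) = 7*C*(-27/2 + 2*C) (T(C) = 7*(C*(C + (C + 6*(-9/4)))) = 7*(C*(C + (C - 27/2))) = 7*(C*(C + (-27/2 + C))) = 7*(C*(-27/2 + 2*C)) = 7*C*(-27/2 + 2*C))
(T(-7) - 104)**2 = ((7/2)*(-7)*(-27 + 4*(-7)) - 104)**2 = ((7/2)*(-7)*(-27 - 28) - 104)**2 = ((7/2)*(-7)*(-55) - 104)**2 = (2695/2 - 104)**2 = (2487/2)**2 = 6185169/4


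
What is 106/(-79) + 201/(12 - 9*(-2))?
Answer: 4233/790 ≈ 5.3582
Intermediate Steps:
106/(-79) + 201/(12 - 9*(-2)) = 106*(-1/79) + 201/(12 + 18) = -106/79 + 201/30 = -106/79 + 201*(1/30) = -106/79 + 67/10 = 4233/790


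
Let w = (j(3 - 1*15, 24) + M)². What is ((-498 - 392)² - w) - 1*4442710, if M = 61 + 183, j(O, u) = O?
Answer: -3704434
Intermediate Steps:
M = 244
w = 53824 (w = ((3 - 1*15) + 244)² = ((3 - 15) + 244)² = (-12 + 244)² = 232² = 53824)
((-498 - 392)² - w) - 1*4442710 = ((-498 - 392)² - 1*53824) - 1*4442710 = ((-890)² - 53824) - 4442710 = (792100 - 53824) - 4442710 = 738276 - 4442710 = -3704434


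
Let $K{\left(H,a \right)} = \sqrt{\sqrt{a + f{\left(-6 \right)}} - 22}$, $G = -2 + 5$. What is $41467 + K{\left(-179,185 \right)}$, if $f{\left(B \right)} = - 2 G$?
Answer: $41467 + \sqrt{-22 + \sqrt{179}} \approx 41467.0 + 2.9361 i$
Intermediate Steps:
$G = 3$
$f{\left(B \right)} = -6$ ($f{\left(B \right)} = \left(-2\right) 3 = -6$)
$K{\left(H,a \right)} = \sqrt{-22 + \sqrt{-6 + a}}$ ($K{\left(H,a \right)} = \sqrt{\sqrt{a - 6} - 22} = \sqrt{\sqrt{-6 + a} - 22} = \sqrt{-22 + \sqrt{-6 + a}}$)
$41467 + K{\left(-179,185 \right)} = 41467 + \sqrt{-22 + \sqrt{-6 + 185}} = 41467 + \sqrt{-22 + \sqrt{179}}$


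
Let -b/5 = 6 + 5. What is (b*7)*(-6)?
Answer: 2310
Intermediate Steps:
b = -55 (b = -5*(6 + 5) = -5*11 = -55)
(b*7)*(-6) = -55*7*(-6) = -385*(-6) = 2310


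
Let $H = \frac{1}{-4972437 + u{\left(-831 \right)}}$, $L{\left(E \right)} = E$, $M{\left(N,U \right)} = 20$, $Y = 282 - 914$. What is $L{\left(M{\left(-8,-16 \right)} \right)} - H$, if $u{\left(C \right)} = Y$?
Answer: $\frac{99461381}{4973069} \approx 20.0$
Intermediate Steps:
$Y = -632$
$u{\left(C \right)} = -632$
$H = - \frac{1}{4973069}$ ($H = \frac{1}{-4972437 - 632} = \frac{1}{-4973069} = - \frac{1}{4973069} \approx -2.0108 \cdot 10^{-7}$)
$L{\left(M{\left(-8,-16 \right)} \right)} - H = 20 - - \frac{1}{4973069} = 20 + \frac{1}{4973069} = \frac{99461381}{4973069}$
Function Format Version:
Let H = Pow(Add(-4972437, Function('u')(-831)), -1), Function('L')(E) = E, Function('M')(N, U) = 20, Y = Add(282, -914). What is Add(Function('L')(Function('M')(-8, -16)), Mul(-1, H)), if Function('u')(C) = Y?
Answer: Rational(99461381, 4973069) ≈ 20.000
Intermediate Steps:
Y = -632
Function('u')(C) = -632
H = Rational(-1, 4973069) (H = Pow(Add(-4972437, -632), -1) = Pow(-4973069, -1) = Rational(-1, 4973069) ≈ -2.0108e-7)
Add(Function('L')(Function('M')(-8, -16)), Mul(-1, H)) = Add(20, Mul(-1, Rational(-1, 4973069))) = Add(20, Rational(1, 4973069)) = Rational(99461381, 4973069)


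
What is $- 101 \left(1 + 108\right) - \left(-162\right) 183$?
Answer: $18637$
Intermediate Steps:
$- 101 \left(1 + 108\right) - \left(-162\right) 183 = \left(-101\right) 109 - -29646 = -11009 + 29646 = 18637$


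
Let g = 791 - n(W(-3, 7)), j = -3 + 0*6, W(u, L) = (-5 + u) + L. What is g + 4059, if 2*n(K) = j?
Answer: 9703/2 ≈ 4851.5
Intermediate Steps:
W(u, L) = -5 + L + u
j = -3 (j = -3 + 0 = -3)
n(K) = -3/2 (n(K) = (½)*(-3) = -3/2)
g = 1585/2 (g = 791 - 1*(-3/2) = 791 + 3/2 = 1585/2 ≈ 792.50)
g + 4059 = 1585/2 + 4059 = 9703/2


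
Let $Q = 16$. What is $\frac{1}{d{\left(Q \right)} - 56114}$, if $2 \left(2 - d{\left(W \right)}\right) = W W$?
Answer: $- \frac{1}{56240} \approx -1.7781 \cdot 10^{-5}$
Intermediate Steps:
$d{\left(W \right)} = 2 - \frac{W^{2}}{2}$ ($d{\left(W \right)} = 2 - \frac{W W}{2} = 2 - \frac{W^{2}}{2}$)
$\frac{1}{d{\left(Q \right)} - 56114} = \frac{1}{\left(2 - \frac{16^{2}}{2}\right) - 56114} = \frac{1}{\left(2 - 128\right) - 56114} = \frac{1}{-126 - 56114} = \frac{1}{-56240} = - \frac{1}{56240}$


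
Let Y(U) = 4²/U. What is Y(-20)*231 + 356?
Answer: 856/5 ≈ 171.20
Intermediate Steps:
Y(U) = 16/U
Y(-20)*231 + 356 = (16/(-20))*231 + 356 = (16*(-1/20))*231 + 356 = -⅘*231 + 356 = -924/5 + 356 = 856/5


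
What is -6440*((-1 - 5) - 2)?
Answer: 51520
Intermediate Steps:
-6440*((-1 - 5) - 2) = -6440*(-6 - 2) = -6440*(-8) = 51520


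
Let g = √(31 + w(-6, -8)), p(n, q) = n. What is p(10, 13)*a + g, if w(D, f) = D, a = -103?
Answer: -1025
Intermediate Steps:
g = 5 (g = √(31 - 6) = √25 = 5)
p(10, 13)*a + g = 10*(-103) + 5 = -1030 + 5 = -1025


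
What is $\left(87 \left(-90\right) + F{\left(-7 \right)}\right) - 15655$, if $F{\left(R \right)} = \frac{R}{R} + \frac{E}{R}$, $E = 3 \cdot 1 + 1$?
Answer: $- \frac{164392}{7} \approx -23485.0$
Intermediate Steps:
$E = 4$ ($E = 3 + 1 = 4$)
$F{\left(R \right)} = 1 + \frac{4}{R}$ ($F{\left(R \right)} = \frac{R}{R} + \frac{4}{R} = 1 + \frac{4}{R}$)
$\left(87 \left(-90\right) + F{\left(-7 \right)}\right) - 15655 = \left(87 \left(-90\right) + \frac{4 - 7}{-7}\right) - 15655 = \left(-7830 - - \frac{3}{7}\right) - 15655 = \left(-7830 + \frac{3}{7}\right) - 15655 = - \frac{54807}{7} - 15655 = - \frac{164392}{7}$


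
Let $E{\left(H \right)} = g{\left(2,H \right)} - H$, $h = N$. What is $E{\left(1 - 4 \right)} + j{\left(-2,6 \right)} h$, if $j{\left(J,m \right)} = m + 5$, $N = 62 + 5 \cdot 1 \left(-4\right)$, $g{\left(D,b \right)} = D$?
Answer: $467$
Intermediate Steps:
$N = 42$ ($N = 62 + 5 \left(-4\right) = 62 - 20 = 42$)
$h = 42$
$j{\left(J,m \right)} = 5 + m$
$E{\left(H \right)} = 2 - H$
$E{\left(1 - 4 \right)} + j{\left(-2,6 \right)} h = \left(2 - \left(1 - 4\right)\right) + \left(5 + 6\right) 42 = \left(2 - \left(1 - 4\right)\right) + 11 \cdot 42 = \left(2 - -3\right) + 462 = \left(2 + 3\right) + 462 = 5 + 462 = 467$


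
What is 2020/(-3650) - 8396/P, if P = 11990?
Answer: -548652/437635 ≈ -1.2537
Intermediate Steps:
2020/(-3650) - 8396/P = 2020/(-3650) - 8396/11990 = 2020*(-1/3650) - 8396*1/11990 = -202/365 - 4198/5995 = -548652/437635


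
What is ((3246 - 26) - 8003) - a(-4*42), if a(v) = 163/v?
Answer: -803381/168 ≈ -4782.0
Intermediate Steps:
((3246 - 26) - 8003) - a(-4*42) = ((3246 - 26) - 8003) - 163/((-4*42)) = (3220 - 8003) - 163/(-168) = -4783 - 163*(-1)/168 = -4783 - 1*(-163/168) = -4783 + 163/168 = -803381/168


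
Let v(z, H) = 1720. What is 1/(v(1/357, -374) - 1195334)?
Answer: -1/1193614 ≈ -8.3779e-7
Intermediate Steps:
1/(v(1/357, -374) - 1195334) = 1/(1720 - 1195334) = 1/(-1193614) = -1/1193614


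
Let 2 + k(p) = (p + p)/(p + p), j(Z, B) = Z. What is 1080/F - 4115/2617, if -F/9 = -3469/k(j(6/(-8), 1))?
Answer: -14588975/9078373 ≈ -1.6070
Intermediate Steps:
k(p) = -1 (k(p) = -2 + (p + p)/(p + p) = -2 + (2*p)/((2*p)) = -2 + (2*p)*(1/(2*p)) = -2 + 1 = -1)
F = -31221 (F = -(-31221)/(-1) = -(-31221)*(-1) = -9*3469 = -31221)
1080/F - 4115/2617 = 1080/(-31221) - 4115/2617 = 1080*(-1/31221) - 4115*1/2617 = -120/3469 - 4115/2617 = -14588975/9078373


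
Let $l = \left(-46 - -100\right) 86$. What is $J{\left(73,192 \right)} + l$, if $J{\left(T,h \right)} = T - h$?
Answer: $4525$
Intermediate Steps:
$l = 4644$ ($l = \left(-46 + 100\right) 86 = 54 \cdot 86 = 4644$)
$J{\left(73,192 \right)} + l = \left(73 - 192\right) + 4644 = -119 + 4644 = 4525$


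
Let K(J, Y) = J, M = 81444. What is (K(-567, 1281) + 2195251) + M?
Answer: 2276128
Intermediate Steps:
(K(-567, 1281) + 2195251) + M = (-567 + 2195251) + 81444 = 2194684 + 81444 = 2276128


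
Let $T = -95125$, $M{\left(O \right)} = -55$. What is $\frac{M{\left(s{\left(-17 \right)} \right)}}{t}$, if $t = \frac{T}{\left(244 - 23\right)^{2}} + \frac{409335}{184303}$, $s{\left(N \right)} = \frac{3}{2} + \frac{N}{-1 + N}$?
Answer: $- \frac{99016971053}{492101572} \approx -201.21$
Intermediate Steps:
$s{\left(N \right)} = \frac{3}{2} + \frac{N}{-1 + N}$ ($s{\left(N \right)} = 3 \cdot \frac{1}{2} + \frac{N}{-1 + N} = \frac{3}{2} + \frac{N}{-1 + N}$)
$t = \frac{2460507860}{9001542823}$ ($t = - \frac{95125}{\left(244 - 23\right)^{2}} + \frac{409335}{184303} = - \frac{95125}{221^{2}} + 409335 \cdot \frac{1}{184303} = - \frac{95125}{48841} + \frac{409335}{184303} = \frac{2460507860}{9001542823} \approx 0.27334$)
$\frac{M{\left(s{\left(-17 \right)} \right)}}{t} = - \frac{55}{\frac{2460507860}{9001542823}} = \left(-55\right) \frac{9001542823}{2460507860} = - \frac{99016971053}{492101572}$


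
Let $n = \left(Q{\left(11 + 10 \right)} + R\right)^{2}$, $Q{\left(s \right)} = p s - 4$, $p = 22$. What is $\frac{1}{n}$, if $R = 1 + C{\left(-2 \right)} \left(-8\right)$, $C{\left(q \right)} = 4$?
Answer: $\frac{1}{182329} \approx 5.4846 \cdot 10^{-6}$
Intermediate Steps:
$Q{\left(s \right)} = -4 + 22 s$ ($Q{\left(s \right)} = 22 s - 4 = -4 + 22 s$)
$R = -31$ ($R = 1 + 4 \left(-8\right) = 1 - 32 = -31$)
$n = 182329$ ($n = \left(\left(-4 + 22 \left(11 + 10\right)\right) - 31\right)^{2} = \left(\left(-4 + 22 \cdot 21\right) - 31\right)^{2} = \left(\left(-4 + 462\right) - 31\right)^{2} = \left(458 - 31\right)^{2} = 427^{2} = 182329$)
$\frac{1}{n} = \frac{1}{182329}$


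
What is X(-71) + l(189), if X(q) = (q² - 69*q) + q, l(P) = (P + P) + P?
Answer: 10436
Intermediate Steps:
l(P) = 3*P (l(P) = 2*P + P = 3*P)
X(q) = q² - 68*q
X(-71) + l(189) = -71*(-68 - 71) + 3*189 = -71*(-139) + 567 = 9869 + 567 = 10436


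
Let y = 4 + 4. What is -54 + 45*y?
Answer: 306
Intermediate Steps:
y = 8
-54 + 45*y = -54 + 45*8 = -54 + 360 = 306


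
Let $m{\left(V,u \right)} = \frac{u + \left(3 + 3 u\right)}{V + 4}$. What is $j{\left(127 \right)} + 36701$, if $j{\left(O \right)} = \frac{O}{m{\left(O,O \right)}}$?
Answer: $\frac{18770848}{511} \approx 36734.0$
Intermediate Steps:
$m{\left(V,u \right)} = \frac{3 + 4 u}{4 + V}$
$j{\left(O \right)} = \frac{O \left(4 + O\right)}{3 + 4 O}$ ($j{\left(O \right)} = \frac{O}{\frac{1}{4 + O} \left(3 + 4 O\right)} = O \frac{4 + O}{3 + 4 O} = \frac{O \left(4 + O\right)}{3 + 4 O}$)
$j{\left(127 \right)} + 36701 = \frac{127 \left(4 + 127\right)}{3 + 4 \cdot 127} + 36701 = 127 \frac{1}{3 + 508} \cdot 131 + 36701 = 127 \cdot \frac{1}{511} \cdot 131 + 36701 = \frac{16637}{511} + 36701 = \frac{18770848}{511}$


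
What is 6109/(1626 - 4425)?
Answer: -6109/2799 ≈ -2.1826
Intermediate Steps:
6109/(1626 - 4425) = 6109/(-2799) = 6109*(-1/2799) = -6109/2799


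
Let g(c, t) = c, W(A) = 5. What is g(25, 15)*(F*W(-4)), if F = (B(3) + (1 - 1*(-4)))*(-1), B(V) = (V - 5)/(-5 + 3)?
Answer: -750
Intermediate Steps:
B(V) = 5/2 - V/2 (B(V) = (-5 + V)/(-2) = (-5 + V)*(-1/2) = 5/2 - V/2)
F = -6 (F = ((5/2 - 1/2*3) + (1 - 1*(-4)))*(-1) = ((5/2 - 3/2) + (1 + 4))*(-1) = (1 + 5)*(-1) = 6*(-1) = -6)
g(25, 15)*(F*W(-4)) = 25*(-6*5) = 25*(-30) = -750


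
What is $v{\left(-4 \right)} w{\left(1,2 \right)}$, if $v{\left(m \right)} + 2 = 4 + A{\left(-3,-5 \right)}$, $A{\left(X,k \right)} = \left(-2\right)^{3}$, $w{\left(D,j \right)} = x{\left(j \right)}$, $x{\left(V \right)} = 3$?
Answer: $-18$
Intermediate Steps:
$w{\left(D,j \right)} = 3$
$A{\left(X,k \right)} = -8$
$v{\left(m \right)} = -6$ ($v{\left(m \right)} = -2 + \left(4 - 8\right) = -2 - 4 = -6$)
$v{\left(-4 \right)} w{\left(1,2 \right)} = \left(-6\right) 3 = -18$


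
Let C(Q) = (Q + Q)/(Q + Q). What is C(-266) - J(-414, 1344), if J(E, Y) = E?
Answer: 415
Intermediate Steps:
C(Q) = 1 (C(Q) = (2*Q)/((2*Q)) = (2*Q)*(1/(2*Q)) = 1)
C(-266) - J(-414, 1344) = 1 - 1*(-414) = 1 + 414 = 415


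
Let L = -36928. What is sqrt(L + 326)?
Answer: I*sqrt(36602) ≈ 191.32*I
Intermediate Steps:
sqrt(L + 326) = sqrt(-36928 + 326) = sqrt(-36602) = I*sqrt(36602)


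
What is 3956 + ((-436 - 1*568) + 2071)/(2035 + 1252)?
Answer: 13004439/3287 ≈ 3956.3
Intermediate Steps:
3956 + ((-436 - 1*568) + 2071)/(2035 + 1252) = 3956 + ((-436 - 568) + 2071)/3287 = 3956 + (-1004 + 2071)*(1/3287) = 3956 + 1067*(1/3287) = 3956 + 1067/3287 = 13004439/3287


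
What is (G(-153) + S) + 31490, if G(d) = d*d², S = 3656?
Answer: -3546431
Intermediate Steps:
G(d) = d³
(G(-153) + S) + 31490 = ((-153)³ + 3656) + 31490 = (-3581577 + 3656) + 31490 = -3577921 + 31490 = -3546431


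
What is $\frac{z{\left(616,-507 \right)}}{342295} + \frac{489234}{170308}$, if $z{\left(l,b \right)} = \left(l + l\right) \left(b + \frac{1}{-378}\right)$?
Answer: $\frac{824624992261}{786990287610} \approx 1.0478$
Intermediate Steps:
$z{\left(l,b \right)} = 2 l \left(- \frac{1}{378} + b\right)$ ($z{\left(l,b \right)} = 2 l \left(b - \frac{1}{378}\right) = 2 l \left(- \frac{1}{378} + b\right)$)
$\frac{z{\left(616,-507 \right)}}{342295} + \frac{489234}{170308} = \frac{\frac{1}{189} \cdot 616 \left(-1 + 378 \left(-507\right)\right)}{342295} + \frac{489234}{170308} = \frac{1}{189} \cdot 616 \left(-1 - 191646\right) \frac{1}{342295} + 489234 \cdot \frac{1}{170308} = \frac{1}{189} \cdot 616 \left(-191647\right) \frac{1}{342295} + \frac{244617}{85154} = \left(- \frac{16864936}{27}\right) \frac{1}{342295} + \frac{244617}{85154} = - \frac{16864936}{9241965} + \frac{244617}{85154} = \frac{824624992261}{786990287610}$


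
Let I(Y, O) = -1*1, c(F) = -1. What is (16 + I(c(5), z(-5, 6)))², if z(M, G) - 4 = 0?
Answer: 225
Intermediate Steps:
z(M, G) = 4 (z(M, G) = 4 + 0 = 4)
I(Y, O) = -1
(16 + I(c(5), z(-5, 6)))² = (16 - 1)² = 15² = 225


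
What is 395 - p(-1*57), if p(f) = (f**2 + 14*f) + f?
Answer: -1999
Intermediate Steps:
p(f) = f**2 + 15*f
395 - p(-1*57) = 395 - (-1*57)*(15 - 1*57) = 395 - (-57)*(15 - 57) = 395 - (-57)*(-42) = 395 - 1*2394 = 395 - 2394 = -1999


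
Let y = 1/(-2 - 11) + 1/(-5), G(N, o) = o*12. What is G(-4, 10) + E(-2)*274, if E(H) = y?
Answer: 2868/65 ≈ 44.123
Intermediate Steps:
G(N, o) = 12*o
y = -18/65 (y = 1/(-13) - 1/5 = -1/13 - 1/5 = -18/65 ≈ -0.27692)
E(H) = -18/65
G(-4, 10) + E(-2)*274 = 12*10 - 18/65*274 = 120 - 4932/65 = 2868/65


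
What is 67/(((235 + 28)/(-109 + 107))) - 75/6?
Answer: -6843/526 ≈ -13.010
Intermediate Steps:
67/(((235 + 28)/(-109 + 107))) - 75/6 = 67/((263/(-2))) - 75*⅙ = 67/((263*(-½))) - 25/2 = 67/(-263/2) - 25/2 = 67*(-2/263) - 25/2 = -134/263 - 25/2 = -6843/526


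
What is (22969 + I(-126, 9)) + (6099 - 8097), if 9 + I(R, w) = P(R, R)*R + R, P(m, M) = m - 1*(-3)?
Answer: 36334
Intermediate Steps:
P(m, M) = 3 + m (P(m, M) = m + 3 = 3 + m)
I(R, w) = -9 + R + R*(3 + R) (I(R, w) = -9 + ((3 + R)*R + R) = -9 + (R*(3 + R) + R) = -9 + (R + R*(3 + R)) = -9 + R + R*(3 + R))
(22969 + I(-126, 9)) + (6099 - 8097) = (22969 + (-9 - 126 - 126*(3 - 126))) + (6099 - 8097) = (22969 + (-9 - 126 - 126*(-123))) - 1998 = (22969 + (-9 - 126 + 15498)) - 1998 = (22969 + 15363) - 1998 = 38332 - 1998 = 36334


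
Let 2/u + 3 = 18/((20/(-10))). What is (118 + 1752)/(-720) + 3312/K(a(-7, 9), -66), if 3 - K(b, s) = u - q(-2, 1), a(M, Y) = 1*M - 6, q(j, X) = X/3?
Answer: 475619/504 ≈ 943.69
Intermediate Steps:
q(j, X) = X/3 (q(j, X) = X*(1/3) = X/3)
u = -1/6 (u = 2/(-3 + 18/((20/(-10)))) = 2/(-3 + 18/((20*(-1/10)))) = 2/(-3 + 18/(-2)) = 2/(-3 + 18*(-1/2)) = 2/(-3 - 9) = 2/(-12) = 2*(-1/12) = -1/6 ≈ -0.16667)
a(M, Y) = -6 + M (a(M, Y) = M - 6 = -6 + M)
K(b, s) = 7/2 (K(b, s) = 3 - (-1/6 - 1/3) = 3 - 1*(-1/2) = 3 + 1/2 = 7/2)
(118 + 1752)/(-720) + 3312/K(a(-7, 9), -66) = (118 + 1752)/(-720) + 3312/(7/2) = 1870*(-1/720) + 3312*(2/7) = -187/72 + 6624/7 = 475619/504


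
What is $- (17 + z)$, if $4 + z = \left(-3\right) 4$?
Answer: $-1$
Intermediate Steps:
$z = -16$ ($z = -4 - 12 = -16$)
$- (17 + z) = - (17 - 16) = \left(-1\right) 1 = -1$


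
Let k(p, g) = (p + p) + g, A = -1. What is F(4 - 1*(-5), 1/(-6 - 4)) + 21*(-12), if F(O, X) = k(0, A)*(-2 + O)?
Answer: -259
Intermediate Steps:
k(p, g) = g + 2*p (k(p, g) = 2*p + g = g + 2*p)
F(O, X) = 2 - O (F(O, X) = (-1 + 2*0)*(-2 + O) = (-1 + 0)*(-2 + O) = -(-2 + O) = 2 - O)
F(4 - 1*(-5), 1/(-6 - 4)) + 21*(-12) = (2 - (4 - 1*(-5))) + 21*(-12) = (2 - (4 + 5)) - 252 = (2 - 1*9) - 252 = (2 - 9) - 252 = -7 - 252 = -259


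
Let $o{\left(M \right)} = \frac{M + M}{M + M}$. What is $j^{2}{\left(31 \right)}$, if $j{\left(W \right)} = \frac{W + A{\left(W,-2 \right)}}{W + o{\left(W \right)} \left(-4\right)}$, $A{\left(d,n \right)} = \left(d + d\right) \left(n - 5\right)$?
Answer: $\frac{162409}{729} \approx 222.78$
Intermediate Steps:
$A{\left(d,n \right)} = 2 d \left(-5 + n\right)$
$o{\left(M \right)} = 1$ ($o{\left(M \right)} = \frac{2 M}{2 M} = 2 M \frac{1}{2 M} = 1$)
$j{\left(W \right)} = - \frac{13 W}{-4 + W}$ ($j{\left(W \right)} = \frac{W + 2 W \left(-5 - 2\right)}{W + 1 \left(-4\right)} = \frac{W + 2 W \left(-7\right)}{W - 4} = \frac{W - 14 W}{-4 + W} = \frac{\left(-13\right) W}{-4 + W} = - \frac{13 W}{-4 + W}$)
$j^{2}{\left(31 \right)} = \left(\left(-13\right) 31 \frac{1}{-4 + 31}\right)^{2} = \left(\left(-13\right) 31 \cdot \frac{1}{27}\right)^{2} = \left(- \frac{403}{27}\right)^{2} = \frac{162409}{729}$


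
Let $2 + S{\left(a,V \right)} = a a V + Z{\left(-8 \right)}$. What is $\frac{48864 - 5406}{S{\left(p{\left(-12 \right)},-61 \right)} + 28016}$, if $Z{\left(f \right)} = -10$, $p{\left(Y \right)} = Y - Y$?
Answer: $\frac{21729}{14002} \approx 1.5518$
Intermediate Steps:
$p{\left(Y \right)} = 0$
$S{\left(a,V \right)} = -12 + V a^{2}$ ($S{\left(a,V \right)} = -2 + \left(a a V - 10\right) = -2 + \left(a^{2} V - 10\right) = -2 + \left(V a^{2} - 10\right) = -2 + \left(-10 + V a^{2}\right) = -12 + V a^{2}$)
$\frac{48864 - 5406}{S{\left(p{\left(-12 \right)},-61 \right)} + 28016} = \frac{48864 - 5406}{\left(-12 - 61 \cdot 0^{2}\right) + 28016} = \frac{43458}{\left(-12 - 0\right) + 28016} = \frac{43458}{\left(-12 + 0\right) + 28016} = \frac{43458}{-12 + 28016} = \frac{43458}{28004} = 43458 \cdot \frac{1}{28004} = \frac{21729}{14002}$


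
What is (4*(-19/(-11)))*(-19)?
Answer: -1444/11 ≈ -131.27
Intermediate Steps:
(4*(-19/(-11)))*(-19) = (4*(-19*(-1/11)))*(-19) = (4*(19/11))*(-19) = (76/11)*(-19) = -1444/11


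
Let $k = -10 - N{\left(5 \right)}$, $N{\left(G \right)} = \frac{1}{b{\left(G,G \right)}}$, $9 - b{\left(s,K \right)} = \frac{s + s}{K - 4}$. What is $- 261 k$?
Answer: $2349$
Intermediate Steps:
$b{\left(s,K \right)} = 9 - \frac{2 s}{-4 + K}$ ($b{\left(s,K \right)} = 9 - \frac{s + s}{K - 4} = 9 - \frac{2 s}{-4 + K}$)
$N{\left(G \right)} = \frac{-4 + G}{-36 + 7 G}$ ($N{\left(G \right)} = \frac{1}{\frac{1}{-4 + G} \left(-36 - 2 G + 9 G\right)} = \frac{1}{\frac{1}{-4 + G} \left(-36 + 7 G\right)} = \frac{-4 + G}{-36 + 7 G}$)
$k = -9$ ($k = -10 - \frac{-4 + 5}{-36 + 7 \cdot 5} = -10 - \frac{1}{-36 + 35} \cdot 1 = -10 - \frac{1}{-1} \cdot 1 = -10 - \left(-1\right) 1 = -10 - -1 = -10 + 1 = -9$)
$- 261 k = \left(-261\right) \left(-9\right) = 2349$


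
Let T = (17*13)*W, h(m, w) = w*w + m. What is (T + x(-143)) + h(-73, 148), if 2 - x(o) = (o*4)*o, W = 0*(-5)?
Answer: -59963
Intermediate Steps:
W = 0
h(m, w) = m + w² (h(m, w) = w² + m = m + w²)
x(o) = 2 - 4*o² (x(o) = 2 - o*4*o = 2 - 4*o*o = 2 - 4*o²)
T = 0 (T = (17*13)*0 = 221*0 = 0)
(T + x(-143)) + h(-73, 148) = (0 + (2 - 4*(-143)²)) + (-73 + 148²) = (0 + (2 - 4*20449)) + (-73 + 21904) = (0 + (2 - 81796)) + 21831 = (0 - 81794) + 21831 = -81794 + 21831 = -59963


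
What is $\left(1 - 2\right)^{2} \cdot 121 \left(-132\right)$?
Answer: $-15972$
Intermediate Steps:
$\left(1 - 2\right)^{2} \cdot 121 \left(-132\right) = \left(-1\right)^{2} \cdot 121 \left(-132\right) = 1 \cdot 121 \left(-132\right) = 121 \left(-132\right) = -15972$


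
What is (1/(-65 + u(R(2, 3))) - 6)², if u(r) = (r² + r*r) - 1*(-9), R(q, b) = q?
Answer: 83521/2304 ≈ 36.250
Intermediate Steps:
u(r) = 9 + 2*r² (u(r) = (r² + r²) + 9 = 2*r² + 9 = 9 + 2*r²)
(1/(-65 + u(R(2, 3))) - 6)² = (1/(-65 + (9 + 2*2²)) - 6)² = (1/(-65 + (9 + 2*4)) - 6)² = (1/(-65 + (9 + 8)) - 6)² = (1/(-65 + 17) - 6)² = (1/(-48) - 6)² = (-1/48 - 6)² = (-289/48)² = 83521/2304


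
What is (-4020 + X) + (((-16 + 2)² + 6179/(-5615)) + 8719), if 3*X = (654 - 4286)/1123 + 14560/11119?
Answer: 916505042182/187299555 ≈ 4893.3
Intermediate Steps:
X = -24033328/37459911 (X = ((654 - 4286)/1123 + 14560/11119)/3 = (-3632*1/1123 + 14560*(1/11119))/3 = (-3632/1123 + 14560/11119)/3 = (⅓)*(-24033328/12486637) = -24033328/37459911 ≈ -0.64157)
(-4020 + X) + (((-16 + 2)² + 6179/(-5615)) + 8719) = (-4020 - 24033328/37459911) + (((-16 + 2)² + 6179/(-5615)) + 8719) = -150612875548/37459911 + (((-14)² + 6179*(-1/5615)) + 8719) = -150612875548/37459911 + ((196 - 6179/5615) + 8719) = -150612875548/37459911 + (1094361/5615 + 8719) = -150612875548/37459911 + 50051546/5615 = 916505042182/187299555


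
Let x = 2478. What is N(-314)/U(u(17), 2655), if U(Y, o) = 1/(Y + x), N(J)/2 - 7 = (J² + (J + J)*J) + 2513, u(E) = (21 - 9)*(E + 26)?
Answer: 1786268304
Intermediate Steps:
u(E) = 312 + 12*E (u(E) = 12*(26 + E) = 312 + 12*E)
N(J) = 5040 + 6*J² (N(J) = 14 + 2*((J² + (J + J)*J) + 2513) = 14 + 2*((J² + (2*J)*J) + 2513) = 14 + 2*((J² + 2*J²) + 2513) = 14 + 2*(3*J² + 2513) = 14 + 2*(2513 + 3*J²) = 14 + (5026 + 6*J²) = 5040 + 6*J²)
U(Y, o) = 1/(2478 + Y) (U(Y, o) = 1/(Y + 2478) = 1/(2478 + Y))
N(-314)/U(u(17), 2655) = (5040 + 6*(-314)²)/(1/(2478 + (312 + 12*17))) = (5040 + 6*98596)/(1/(2478 + (312 + 204))) = (5040 + 591576)/(1/(2478 + 516)) = 596616/(1/2994) = 596616*2994 = 1786268304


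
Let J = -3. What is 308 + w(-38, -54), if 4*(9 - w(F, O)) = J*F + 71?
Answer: 1083/4 ≈ 270.75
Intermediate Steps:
w(F, O) = -35/4 + 3*F/4 (w(F, O) = 9 - (-3*F + 71)/4 = 9 - (71 - 3*F)/4 = 9 + (-71/4 + 3*F/4) = -35/4 + 3*F/4)
308 + w(-38, -54) = 308 + (-35/4 + (¾)*(-38)) = 308 + (-35/4 - 57/2) = 308 - 149/4 = 1083/4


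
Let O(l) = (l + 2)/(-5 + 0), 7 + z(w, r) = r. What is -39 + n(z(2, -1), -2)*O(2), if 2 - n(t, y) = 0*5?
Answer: -203/5 ≈ -40.600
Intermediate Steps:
z(w, r) = -7 + r
n(t, y) = 2 (n(t, y) = 2 - 0*5 = 2 - 1*0 = 2 + 0 = 2)
O(l) = -2/5 - l/5 (O(l) = (2 + l)/(-5) = (2 + l)*(-1/5) = -2/5 - l/5)
-39 + n(z(2, -1), -2)*O(2) = -39 + 2*(-2/5 - 1/5*2) = -39 + 2*(-2/5 - 2/5) = -39 + 2*(-4/5) = -39 - 8/5 = -203/5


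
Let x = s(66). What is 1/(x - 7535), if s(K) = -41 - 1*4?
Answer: -1/7580 ≈ -0.00013193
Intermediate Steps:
s(K) = -45 (s(K) = -41 - 4 = -45)
x = -45
1/(x - 7535) = 1/(-45 - 7535) = 1/(-7580) = -1/7580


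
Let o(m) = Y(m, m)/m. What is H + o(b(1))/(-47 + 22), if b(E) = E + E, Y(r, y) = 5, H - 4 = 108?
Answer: 1119/10 ≈ 111.90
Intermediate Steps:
H = 112 (H = 4 + 108 = 112)
b(E) = 2*E
o(m) = 5/m
H + o(b(1))/(-47 + 22) = 112 + (5/((2*1)))/(-47 + 22) = 112 + (5/2)/(-25) = 112 + (5*(½))*(-1/25) = 112 + (5/2)*(-1/25) = 112 - ⅒ = 1119/10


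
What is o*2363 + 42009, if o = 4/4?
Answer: 44372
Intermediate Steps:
o = 1 (o = 4*(1/4) = 1)
o*2363 + 42009 = 1*2363 + 42009 = 2363 + 42009 = 44372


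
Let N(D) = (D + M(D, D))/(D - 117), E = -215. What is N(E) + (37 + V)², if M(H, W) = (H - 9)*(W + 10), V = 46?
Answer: 2241443/332 ≈ 6751.3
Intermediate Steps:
M(H, W) = (-9 + H)*(10 + W)
N(D) = (-90 + D² + 2*D)/(-117 + D) (N(D) = (D + (-90 - 9*D + 10*D + D*D))/(D - 117) = (D + (-90 - 9*D + 10*D + D²))/(-117 + D) = (D + (-90 + D + D²))/(-117 + D) = (-90 + D² + 2*D)/(-117 + D))
N(E) + (37 + V)² = (-90 + (-215)² + 2*(-215))/(-117 - 215) + (37 + 46)² = (-90 + 46225 - 430)/(-332) + 83² = -1/332*45705 + 6889 = -45705/332 + 6889 = 2241443/332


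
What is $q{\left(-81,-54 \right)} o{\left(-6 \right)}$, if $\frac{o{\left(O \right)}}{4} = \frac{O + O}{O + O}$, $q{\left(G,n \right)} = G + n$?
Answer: $-540$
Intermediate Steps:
$o{\left(O \right)} = 4$ ($o{\left(O \right)} = 4 \frac{O + O}{O + O} = 4 \frac{2 O}{2 O} = 4 \cdot 2 O \frac{1}{2 O} = 4 \cdot 1 = 4$)
$q{\left(-81,-54 \right)} o{\left(-6 \right)} = \left(-81 - 54\right) 4 = \left(-135\right) 4 = -540$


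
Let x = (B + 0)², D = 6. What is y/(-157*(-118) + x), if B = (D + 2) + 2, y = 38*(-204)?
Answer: -3876/9313 ≈ -0.41619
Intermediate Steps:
y = -7752
B = 10 (B = (6 + 2) + 2 = 8 + 2 = 10)
x = 100 (x = (10 + 0)² = 10² = 100)
y/(-157*(-118) + x) = -7752/(-157*(-118) + 100) = -7752/(18526 + 100) = -7752/18626 = -7752*1/18626 = -3876/9313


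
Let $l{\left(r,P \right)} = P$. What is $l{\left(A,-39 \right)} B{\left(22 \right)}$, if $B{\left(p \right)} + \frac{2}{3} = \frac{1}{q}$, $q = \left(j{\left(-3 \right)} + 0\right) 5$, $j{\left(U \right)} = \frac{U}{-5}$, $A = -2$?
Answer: $13$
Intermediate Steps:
$j{\left(U \right)} = - \frac{U}{5}$ ($j{\left(U \right)} = U \left(- \frac{1}{5}\right) = - \frac{U}{5}$)
$q = 3$ ($q = \left(\left(- \frac{1}{5}\right) \left(-3\right) + 0\right) 5 = \left(\frac{3}{5} + 0\right) 5 = \frac{3}{5} \cdot 5 = 3$)
$B{\left(p \right)} = - \frac{1}{3}$ ($B{\left(p \right)} = - \frac{2}{3} + \frac{1}{3} = - \frac{1}{3}$)
$l{\left(A,-39 \right)} B{\left(22 \right)} = \left(-39\right) \left(- \frac{1}{3}\right) = 13$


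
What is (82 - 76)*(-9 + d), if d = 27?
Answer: 108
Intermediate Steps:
(82 - 76)*(-9 + d) = (82 - 76)*(-9 + 27) = 6*18 = 108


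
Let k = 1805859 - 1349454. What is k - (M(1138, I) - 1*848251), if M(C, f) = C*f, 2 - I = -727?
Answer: 475054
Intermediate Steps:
I = 729 (I = 2 - 1*(-727) = 2 + 727 = 729)
k = 456405
k - (M(1138, I) - 1*848251) = 456405 - (1138*729 - 1*848251) = 456405 - (829602 - 848251) = 456405 - 1*(-18649) = 456405 + 18649 = 475054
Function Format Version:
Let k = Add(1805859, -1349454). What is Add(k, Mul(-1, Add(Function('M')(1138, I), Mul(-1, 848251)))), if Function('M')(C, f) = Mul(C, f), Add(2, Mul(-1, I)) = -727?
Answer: 475054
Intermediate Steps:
I = 729 (I = Add(2, Mul(-1, -727)) = Add(2, 727) = 729)
k = 456405
Add(k, Mul(-1, Add(Function('M')(1138, I), Mul(-1, 848251)))) = Add(456405, Mul(-1, Add(Mul(1138, 729), Mul(-1, 848251)))) = Add(456405, Mul(-1, Add(829602, -848251))) = Add(456405, Mul(-1, -18649)) = Add(456405, 18649) = 475054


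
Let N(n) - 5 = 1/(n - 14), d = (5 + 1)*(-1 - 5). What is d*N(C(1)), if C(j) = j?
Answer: -2304/13 ≈ -177.23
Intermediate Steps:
d = -36 (d = 6*(-6) = -36)
N(n) = 5 + 1/(-14 + n) (N(n) = 5 + 1/(n - 14) = 5 + 1/(-14 + n))
d*N(C(1)) = -36*(-69 + 5*1)/(-14 + 1) = -36*(-69 + 5)/(-13) = -(-36)*(-64)/13 = -36*64/13 = -2304/13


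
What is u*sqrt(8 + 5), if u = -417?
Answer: -417*sqrt(13) ≈ -1503.5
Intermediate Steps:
u*sqrt(8 + 5) = -417*sqrt(8 + 5) = -417*sqrt(13)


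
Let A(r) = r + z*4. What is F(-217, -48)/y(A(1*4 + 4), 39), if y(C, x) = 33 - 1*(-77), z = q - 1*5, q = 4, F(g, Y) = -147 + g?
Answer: -182/55 ≈ -3.3091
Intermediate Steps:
z = -1 (z = 4 - 1*5 = 4 - 5 = -1)
A(r) = -4 + r (A(r) = r - 1*4 = r - 4 = -4 + r)
y(C, x) = 110 (y(C, x) = 33 + 77 = 110)
F(-217, -48)/y(A(1*4 + 4), 39) = (-147 - 217)/110 = -364*1/110 = -182/55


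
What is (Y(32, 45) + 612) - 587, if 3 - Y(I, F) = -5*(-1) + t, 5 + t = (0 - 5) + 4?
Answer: 29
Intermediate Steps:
t = -6 (t = -5 + ((0 - 5) + 4) = -5 + (-5 + 4) = -5 - 1 = -6)
Y(I, F) = 4 (Y(I, F) = 3 - (-5*(-1) - 6) = 3 - (5 - 6) = 3 - 1*(-1) = 3 + 1 = 4)
(Y(32, 45) + 612) - 587 = (4 + 612) - 587 = 616 - 587 = 29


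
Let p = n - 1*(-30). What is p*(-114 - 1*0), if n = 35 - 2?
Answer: -7182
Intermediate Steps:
n = 33
p = 63 (p = 33 - 1*(-30) = 33 + 30 = 63)
p*(-114 - 1*0) = 63*(-114 - 1*0) = 63*(-114 + 0) = 63*(-114) = -7182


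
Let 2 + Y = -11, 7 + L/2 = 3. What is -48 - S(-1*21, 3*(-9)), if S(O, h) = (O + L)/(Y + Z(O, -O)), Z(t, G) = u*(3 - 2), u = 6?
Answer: -365/7 ≈ -52.143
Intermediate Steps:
Z(t, G) = 6 (Z(t, G) = 6*(3 - 2) = 6*1 = 6)
L = -8 (L = -14 + 2*3 = -14 + 6 = -8)
Y = -13 (Y = -2 - 11 = -13)
S(O, h) = 8/7 - O/7 (S(O, h) = (O - 8)/(-13 + 6) = (-8 + O)/(-7) = (-8 + O)*(-⅐) = 8/7 - O/7)
-48 - S(-1*21, 3*(-9)) = -48 - (8/7 - (-1)*21/7) = -48 - (8/7 - ⅐*(-21)) = -48 - (8/7 + 3) = -48 - 1*29/7 = -48 - 29/7 = -365/7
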